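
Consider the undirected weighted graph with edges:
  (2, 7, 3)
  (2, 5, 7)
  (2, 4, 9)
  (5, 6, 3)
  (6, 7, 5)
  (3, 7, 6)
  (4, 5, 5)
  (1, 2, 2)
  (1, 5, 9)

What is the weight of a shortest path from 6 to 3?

Routes from 6 to 3:
6 -> 7 -> 3: 5 + 6 = 11
6 -> 5 -> 1 -> 2 -> 7 -> 3: 3 + 9 + 2 + 3 + 6 = 23
6 -> 5 -> 2 -> 7 -> 3: 3 + 7 + 3 + 6 = 19
6 -> 5 -> 4 -> 2 -> 7 -> 3: 3 + 5 + 9 + 3 + 6 = 26
The minimum is 11.

11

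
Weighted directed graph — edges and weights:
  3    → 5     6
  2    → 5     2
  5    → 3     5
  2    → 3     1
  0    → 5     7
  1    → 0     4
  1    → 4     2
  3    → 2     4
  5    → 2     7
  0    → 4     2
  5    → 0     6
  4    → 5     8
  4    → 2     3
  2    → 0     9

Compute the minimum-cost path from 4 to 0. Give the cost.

Some routes from 4 to 0:
4 -> 2 -> 0: 3 + 9 = 12
4 -> 2 -> 3 -> 5 -> 0: 3 + 1 + 6 + 6 = 16
4 -> 2 -> 5 -> 0: 3 + 2 + 6 = 11
4 -> 5 -> 0: 8 + 6 = 14
The minimum is 11.

11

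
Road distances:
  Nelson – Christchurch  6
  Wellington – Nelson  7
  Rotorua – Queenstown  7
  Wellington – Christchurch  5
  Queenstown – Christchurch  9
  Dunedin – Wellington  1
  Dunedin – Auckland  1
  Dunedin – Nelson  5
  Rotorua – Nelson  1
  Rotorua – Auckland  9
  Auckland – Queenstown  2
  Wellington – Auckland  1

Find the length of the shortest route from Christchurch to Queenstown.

8

Some routes from Christchurch to Queenstown:
Christchurch→Nelson→Rotorua→Queenstown: 6 + 1 + 7 = 14
Christchurch→Wellington→Auckland→Queenstown: 5 + 1 + 2 = 8
Christchurch→Nelson→Dunedin→Auckland→Queenstown: 6 + 5 + 1 + 2 = 14
Christchurch→Queenstown: 9
Christchurch→Wellington→Dunedin→Auckland→Queenstown: 5 + 1 + 1 + 2 = 9
Best route has total 8.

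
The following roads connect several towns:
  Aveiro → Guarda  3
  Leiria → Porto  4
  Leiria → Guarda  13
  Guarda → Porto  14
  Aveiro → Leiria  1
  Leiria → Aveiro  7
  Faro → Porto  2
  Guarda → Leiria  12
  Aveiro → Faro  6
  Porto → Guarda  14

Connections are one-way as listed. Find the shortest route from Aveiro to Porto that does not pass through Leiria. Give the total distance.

8

Candidate routes:
Aveiro -> Faro -> Porto: 6 + 2 = 8
Aveiro -> Guarda -> Porto: 3 + 14 = 17
The minimum is 8.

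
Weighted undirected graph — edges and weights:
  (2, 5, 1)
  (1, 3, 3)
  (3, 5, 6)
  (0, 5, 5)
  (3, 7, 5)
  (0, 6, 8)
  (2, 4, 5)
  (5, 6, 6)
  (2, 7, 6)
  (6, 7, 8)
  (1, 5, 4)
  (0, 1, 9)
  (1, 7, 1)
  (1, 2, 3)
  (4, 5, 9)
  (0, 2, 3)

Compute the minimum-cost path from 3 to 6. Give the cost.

12

A few of the 3→6 routes:
3→7→6: 5 + 8 = 13
3→1→7→6: 3 + 1 + 8 = 12
3→5→6: 6 + 6 = 12
Shortest: 12.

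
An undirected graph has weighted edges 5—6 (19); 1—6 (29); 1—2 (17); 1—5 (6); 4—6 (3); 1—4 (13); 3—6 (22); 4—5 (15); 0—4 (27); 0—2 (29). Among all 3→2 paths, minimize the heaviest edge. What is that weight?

Checking several routes:
3 - 6 - 5 - 4 - 1 - 2: max(22, 19, 15, 13, 17) = 22
3 - 6 - 5 - 1 - 2: max(22, 19, 6, 17) = 22
3 - 6 - 4 - 5 - 1 - 2: max(22, 3, 15, 6, 17) = 22
3 - 6 - 4 - 1 - 2: max(22, 3, 13, 17) = 22
Smallest bottleneck: 22.

22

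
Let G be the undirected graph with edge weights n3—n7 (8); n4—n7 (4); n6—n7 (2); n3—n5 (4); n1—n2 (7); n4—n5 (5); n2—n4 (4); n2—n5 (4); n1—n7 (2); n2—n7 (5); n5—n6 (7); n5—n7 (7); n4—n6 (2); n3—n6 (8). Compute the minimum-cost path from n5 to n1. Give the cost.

Checking several routes:
n5-n4-n6-n7-n1: 5 + 2 + 2 + 2 = 11
n5-n4-n7-n1: 5 + 4 + 2 = 11
n5-n7-n1: 7 + 2 = 9
n5-n2-n7-n1: 4 + 5 + 2 = 11
n5-n6-n7-n1: 7 + 2 + 2 = 11
The minimum is 9.

9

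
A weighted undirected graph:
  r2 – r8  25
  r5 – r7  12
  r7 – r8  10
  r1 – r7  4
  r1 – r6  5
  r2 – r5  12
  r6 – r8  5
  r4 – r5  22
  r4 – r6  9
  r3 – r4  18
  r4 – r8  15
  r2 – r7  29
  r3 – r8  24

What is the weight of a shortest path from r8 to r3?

24

Some routes from r8 to r3:
r8 - r7 - r1 - r6 - r4 - r3: 10 + 4 + 5 + 9 + 18 = 46
r8 - r6 - r4 - r3: 5 + 9 + 18 = 32
r8 - r4 - r3: 15 + 18 = 33
r8 - r3: 24
Best route has total 24.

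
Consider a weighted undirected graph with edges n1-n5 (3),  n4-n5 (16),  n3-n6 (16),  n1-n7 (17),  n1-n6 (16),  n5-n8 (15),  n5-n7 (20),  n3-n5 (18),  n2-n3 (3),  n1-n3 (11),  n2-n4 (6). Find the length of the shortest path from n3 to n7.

28

A few of the n3→n7 routes:
n3 -> n5 -> n1 -> n7: 18 + 3 + 17 = 38
n3 -> n5 -> n7: 18 + 20 = 38
n3 -> n2 -> n4 -> n5 -> n1 -> n7: 3 + 6 + 16 + 3 + 17 = 45
n3 -> n1 -> n5 -> n7: 11 + 3 + 20 = 34
n3 -> n1 -> n7: 11 + 17 = 28
n3 -> n2 -> n4 -> n5 -> n7: 3 + 6 + 16 + 20 = 45
The minimum is 28.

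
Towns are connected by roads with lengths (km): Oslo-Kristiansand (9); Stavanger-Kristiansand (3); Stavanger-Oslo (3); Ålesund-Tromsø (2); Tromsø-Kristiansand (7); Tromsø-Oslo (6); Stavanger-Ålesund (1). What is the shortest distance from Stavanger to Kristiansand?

Routes from Stavanger to Kristiansand:
Stavanger - Ålesund - Tromsø - Kristiansand: 1 + 2 + 7 = 10
Stavanger - Kristiansand: 3
Stavanger - Oslo - Tromsø - Kristiansand: 3 + 6 + 7 = 16
Stavanger - Oslo - Kristiansand: 3 + 9 = 12
Stavanger - Ålesund - Tromsø - Oslo - Kristiansand: 1 + 2 + 6 + 9 = 18
Shortest: 3 km.

3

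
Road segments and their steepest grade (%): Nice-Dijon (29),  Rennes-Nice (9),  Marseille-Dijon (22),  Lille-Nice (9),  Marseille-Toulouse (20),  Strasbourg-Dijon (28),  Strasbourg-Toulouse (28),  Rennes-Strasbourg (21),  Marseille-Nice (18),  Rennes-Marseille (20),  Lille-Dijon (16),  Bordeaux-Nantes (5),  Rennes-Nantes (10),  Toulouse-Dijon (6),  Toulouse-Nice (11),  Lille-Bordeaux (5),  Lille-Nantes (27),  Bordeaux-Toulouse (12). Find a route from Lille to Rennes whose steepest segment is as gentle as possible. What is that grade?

9

A few of the Lille→Rennes routes:
Lille → Dijon → Toulouse → Nice → Rennes: max(16, 6, 11, 9) = 16
Lille → Bordeaux → Nantes → Rennes: max(5, 5, 10) = 10
Lille → Dijon → Toulouse → Bordeaux → Nantes → Rennes: max(16, 6, 12, 5, 10) = 16
Lille → Nice → Rennes: max(9, 9) = 9
Lille → Bordeaux → Toulouse → Nice → Rennes: max(5, 12, 11, 9) = 12
Lille → Nice → Toulouse → Bordeaux → Nantes → Rennes: max(9, 11, 12, 5, 10) = 12
Best route has worst link 9%.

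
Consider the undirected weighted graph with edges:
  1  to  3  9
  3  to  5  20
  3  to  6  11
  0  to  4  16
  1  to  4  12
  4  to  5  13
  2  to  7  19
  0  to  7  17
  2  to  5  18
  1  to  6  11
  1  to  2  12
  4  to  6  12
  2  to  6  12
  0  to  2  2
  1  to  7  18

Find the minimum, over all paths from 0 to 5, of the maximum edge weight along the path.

Some routes from 0 to 5:
0 - 2 - 1 - 4 - 5: max(2, 12, 12, 13) = 13
0 - 2 - 6 - 3 - 1 - 4 - 5: max(2, 12, 11, 9, 12, 13) = 13
0 - 2 - 1 - 6 - 4 - 5: max(2, 12, 11, 12, 13) = 13
0 - 2 - 6 - 1 - 4 - 5: max(2, 12, 11, 12, 13) = 13
0 - 2 - 6 - 4 - 5: max(2, 12, 12, 13) = 13
The minimum achievable maximum is 13.

13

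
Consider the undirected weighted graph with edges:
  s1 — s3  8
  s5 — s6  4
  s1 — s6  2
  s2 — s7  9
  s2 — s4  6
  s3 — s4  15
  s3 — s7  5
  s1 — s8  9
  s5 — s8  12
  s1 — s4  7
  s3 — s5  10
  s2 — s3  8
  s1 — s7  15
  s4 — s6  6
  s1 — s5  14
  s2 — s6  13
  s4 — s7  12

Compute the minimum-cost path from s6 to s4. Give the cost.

Comparing a few candidate routes:
s6 → s1 → s3 → s2 → s4: 2 + 8 + 8 + 6 = 24
s6 → s4: 6
s6 → s1 → s4: 2 + 7 = 9
s6 → s2 → s4: 13 + 6 = 19
The minimum is 6.

6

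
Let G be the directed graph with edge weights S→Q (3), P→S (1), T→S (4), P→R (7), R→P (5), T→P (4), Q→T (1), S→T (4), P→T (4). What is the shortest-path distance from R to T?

Paths from R to T:
R-P-S-Q-T: 5 + 1 + 3 + 1 = 10
R-P-S-T: 5 + 1 + 4 = 10
R-P-T: 5 + 4 = 9
Shortest: 9.

9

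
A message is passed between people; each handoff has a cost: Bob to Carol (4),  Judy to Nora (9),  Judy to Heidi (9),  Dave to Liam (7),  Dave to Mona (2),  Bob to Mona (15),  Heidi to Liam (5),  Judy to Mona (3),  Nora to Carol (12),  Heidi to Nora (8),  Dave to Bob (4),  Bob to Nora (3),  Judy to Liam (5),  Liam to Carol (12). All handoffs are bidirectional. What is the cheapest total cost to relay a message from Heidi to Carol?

15

Checking several routes:
Heidi - Nora - Carol: 8 + 12 = 20
Heidi - Liam - Dave - Bob - Carol: 5 + 7 + 4 + 4 = 20
Heidi - Nora - Bob - Carol: 8 + 3 + 4 = 15
Heidi - Liam - Carol: 5 + 12 = 17
The minimum is 15.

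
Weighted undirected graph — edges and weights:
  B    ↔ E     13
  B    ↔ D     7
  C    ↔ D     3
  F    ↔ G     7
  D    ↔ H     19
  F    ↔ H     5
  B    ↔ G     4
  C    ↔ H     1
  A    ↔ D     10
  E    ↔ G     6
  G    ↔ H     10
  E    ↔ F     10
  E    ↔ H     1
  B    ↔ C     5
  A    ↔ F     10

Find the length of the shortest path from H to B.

Some routes from H to B:
H - C - D - B: 1 + 3 + 7 = 11
H - C - B: 1 + 5 = 6
H - E - G - B: 1 + 6 + 4 = 11
Best route has total 6.

6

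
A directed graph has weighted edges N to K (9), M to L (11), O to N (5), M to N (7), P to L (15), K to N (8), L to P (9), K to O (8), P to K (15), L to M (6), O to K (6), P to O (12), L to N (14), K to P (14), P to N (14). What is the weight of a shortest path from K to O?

8

Routes from K to O:
K - P - O: 14 + 12 = 26
K - O: 8
The minimum is 8.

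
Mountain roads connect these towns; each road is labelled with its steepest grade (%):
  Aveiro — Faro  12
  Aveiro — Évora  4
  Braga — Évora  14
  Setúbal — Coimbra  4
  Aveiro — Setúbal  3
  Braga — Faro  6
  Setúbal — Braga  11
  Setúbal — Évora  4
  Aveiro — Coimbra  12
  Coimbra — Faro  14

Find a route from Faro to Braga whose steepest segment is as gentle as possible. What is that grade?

Some routes from Faro to Braga:
Faro -> Aveiro -> Coimbra -> Setúbal -> Braga: max(12, 12, 4, 11) = 12
Faro -> Aveiro -> Évora -> Setúbal -> Braga: max(12, 4, 4, 11) = 12
Faro -> Coimbra -> Setúbal -> Braga: max(14, 4, 11) = 14
Faro -> Aveiro -> Setúbal -> Braga: max(12, 3, 11) = 12
Faro -> Braga: max(6) = 6
Smallest bottleneck: 6%.

6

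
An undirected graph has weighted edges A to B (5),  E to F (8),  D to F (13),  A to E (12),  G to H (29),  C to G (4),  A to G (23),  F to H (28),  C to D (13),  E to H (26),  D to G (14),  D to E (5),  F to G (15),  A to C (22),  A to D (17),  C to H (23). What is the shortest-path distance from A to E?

Comparing a few candidate routes:
A→D→F→E: 17 + 13 + 8 = 38
A→D→E: 17 + 5 = 22
A→E: 12
The minimum is 12.

12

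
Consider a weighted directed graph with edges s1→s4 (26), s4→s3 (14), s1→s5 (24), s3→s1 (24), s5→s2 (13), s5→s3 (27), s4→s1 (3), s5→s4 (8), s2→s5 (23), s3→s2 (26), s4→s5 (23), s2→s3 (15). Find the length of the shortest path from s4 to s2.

36

Comparing a few candidate routes:
s4 → s3 → s1 → s5 → s2: 14 + 24 + 24 + 13 = 75
s4 → s5 → s2: 23 + 13 = 36
s4 → s1 → s5 → s2: 3 + 24 + 13 = 40
s4 → s3 → s2: 14 + 26 = 40
Best route has total 36.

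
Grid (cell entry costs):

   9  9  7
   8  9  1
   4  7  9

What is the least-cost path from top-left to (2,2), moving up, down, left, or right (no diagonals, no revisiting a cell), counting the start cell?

35

Take r0c0 → r0c1 → r0c2 → r1c2 → r2c2 for a total of 9 + 9 + 7 + 1 + 9 = 35.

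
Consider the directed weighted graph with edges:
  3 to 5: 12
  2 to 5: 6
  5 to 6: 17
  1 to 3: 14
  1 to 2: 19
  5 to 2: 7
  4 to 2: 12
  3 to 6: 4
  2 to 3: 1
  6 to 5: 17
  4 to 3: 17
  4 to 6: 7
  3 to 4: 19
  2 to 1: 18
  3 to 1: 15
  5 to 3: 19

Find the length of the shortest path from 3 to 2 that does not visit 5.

31

Candidate routes:
3-4-2: 19 + 12 = 31
3-1-2: 15 + 19 = 34
Best route has total 31.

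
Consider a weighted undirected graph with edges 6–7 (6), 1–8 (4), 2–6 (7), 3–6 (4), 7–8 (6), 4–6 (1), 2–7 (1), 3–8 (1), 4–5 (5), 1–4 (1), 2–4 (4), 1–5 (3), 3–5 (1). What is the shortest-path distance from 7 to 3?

7

Some routes from 7 to 3:
7 → 2 → 4 → 1 → 5 → 3: 1 + 4 + 1 + 3 + 1 = 10
7 → 8 → 3: 6 + 1 = 7
7 → 2 → 4 → 5 → 3: 1 + 4 + 5 + 1 = 11
7 → 2 → 4 → 6 → 3: 1 + 4 + 1 + 4 = 10
7 → 6 → 3: 6 + 4 = 10
7 → 2 → 4 → 1 → 8 → 3: 1 + 4 + 1 + 4 + 1 = 11
Shortest: 7.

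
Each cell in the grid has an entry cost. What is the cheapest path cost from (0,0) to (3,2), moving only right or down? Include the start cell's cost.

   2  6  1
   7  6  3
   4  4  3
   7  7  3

18

Cheapest: (0,0) -> (0,1) -> (0,2) -> (1,2) -> (2,2) -> (3,2)
  2 + 6 + 1 + 3 + 3 + 3 = 18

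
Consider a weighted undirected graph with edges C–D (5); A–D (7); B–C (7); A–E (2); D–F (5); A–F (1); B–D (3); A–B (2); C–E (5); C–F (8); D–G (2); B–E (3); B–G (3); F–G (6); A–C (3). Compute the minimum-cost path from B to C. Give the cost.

5

Checking several routes:
B-C: 7
B-A-C: 2 + 3 = 5
B-D-C: 3 + 5 = 8
Shortest: 5.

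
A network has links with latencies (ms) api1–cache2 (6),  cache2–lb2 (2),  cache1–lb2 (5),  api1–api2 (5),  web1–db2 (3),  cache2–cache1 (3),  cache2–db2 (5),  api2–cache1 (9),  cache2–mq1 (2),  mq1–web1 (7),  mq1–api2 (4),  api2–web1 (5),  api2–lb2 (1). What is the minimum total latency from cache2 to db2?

A few of the cache2→db2 routes:
cache2 → lb2 → api2 → web1 → db2: 2 + 1 + 5 + 3 = 11
cache2 → db2: 5
cache2 → mq1 → web1 → db2: 2 + 7 + 3 = 12
The minimum is 5 ms.

5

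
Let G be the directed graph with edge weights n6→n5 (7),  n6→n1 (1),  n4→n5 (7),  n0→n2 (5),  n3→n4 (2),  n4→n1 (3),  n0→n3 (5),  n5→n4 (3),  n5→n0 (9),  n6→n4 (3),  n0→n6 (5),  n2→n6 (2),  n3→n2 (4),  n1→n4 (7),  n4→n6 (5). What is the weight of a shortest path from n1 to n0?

23

Candidate routes:
n1 → n4 → n6 → n5 → n0: 7 + 5 + 7 + 9 = 28
n1 → n4 → n5 → n0: 7 + 7 + 9 = 23
Best route has total 23.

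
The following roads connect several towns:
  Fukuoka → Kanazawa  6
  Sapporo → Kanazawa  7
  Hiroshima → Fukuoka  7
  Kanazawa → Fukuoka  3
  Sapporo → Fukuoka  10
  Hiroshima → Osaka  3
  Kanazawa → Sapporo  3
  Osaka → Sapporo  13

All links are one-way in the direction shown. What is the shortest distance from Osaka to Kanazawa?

20

Candidate routes:
Osaka→Sapporo→Fukuoka→Kanazawa: 13 + 10 + 6 = 29
Osaka→Sapporo→Kanazawa: 13 + 7 = 20
The minimum is 20.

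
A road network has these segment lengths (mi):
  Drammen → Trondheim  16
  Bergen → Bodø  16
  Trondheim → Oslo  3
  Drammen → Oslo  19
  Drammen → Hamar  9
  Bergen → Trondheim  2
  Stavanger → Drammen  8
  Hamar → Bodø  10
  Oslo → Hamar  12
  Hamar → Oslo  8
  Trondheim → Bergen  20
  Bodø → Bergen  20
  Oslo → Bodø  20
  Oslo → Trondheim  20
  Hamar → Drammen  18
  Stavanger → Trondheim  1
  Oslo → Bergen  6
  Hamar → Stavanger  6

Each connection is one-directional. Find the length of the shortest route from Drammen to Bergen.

A few of the Drammen→Bergen routes:
Drammen → Hamar → Stavanger → Trondheim → Oslo → Bergen: 9 + 6 + 1 + 3 + 6 = 25
Drammen → Hamar → Oslo → Bergen: 9 + 8 + 6 = 23
Drammen → Oslo → Bergen: 19 + 6 = 25
Shortest: 23 mi.

23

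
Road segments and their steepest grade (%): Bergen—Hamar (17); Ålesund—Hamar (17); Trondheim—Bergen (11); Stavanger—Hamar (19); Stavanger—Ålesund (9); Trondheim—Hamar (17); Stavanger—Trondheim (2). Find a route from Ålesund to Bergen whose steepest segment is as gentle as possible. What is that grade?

11

Comparing a few candidate routes:
Ålesund→Hamar→Bergen: max(17, 17) = 17
Ålesund→Hamar→Trondheim→Bergen: max(17, 17, 11) = 17
Ålesund→Stavanger→Trondheim→Bergen: max(9, 2, 11) = 11
Ålesund→Stavanger→Trondheim→Hamar→Bergen: max(9, 2, 17, 17) = 17
Ålesund→Stavanger→Hamar→Trondheim→Bergen: max(9, 19, 17, 11) = 19
Ålesund→Hamar→Stavanger→Trondheim→Bergen: max(17, 19, 2, 11) = 19
Smallest bottleneck: 11%.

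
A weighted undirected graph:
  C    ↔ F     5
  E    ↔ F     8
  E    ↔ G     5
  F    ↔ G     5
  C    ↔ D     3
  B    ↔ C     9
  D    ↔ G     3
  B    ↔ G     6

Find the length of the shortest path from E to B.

11

Checking several routes:
E - F - C - B: 8 + 5 + 9 = 22
E - F - G - B: 8 + 5 + 6 = 19
E - G - D - C - B: 5 + 3 + 3 + 9 = 20
E - G - B: 5 + 6 = 11
The minimum is 11.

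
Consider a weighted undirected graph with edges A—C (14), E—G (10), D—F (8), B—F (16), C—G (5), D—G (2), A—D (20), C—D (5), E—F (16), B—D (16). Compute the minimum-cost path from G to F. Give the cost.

Checking several routes:
G → E → F: 10 + 16 = 26
G → D → B → F: 2 + 16 + 16 = 34
G → D → F: 2 + 8 = 10
G → C → D → F: 5 + 5 + 8 = 18
Shortest: 10.

10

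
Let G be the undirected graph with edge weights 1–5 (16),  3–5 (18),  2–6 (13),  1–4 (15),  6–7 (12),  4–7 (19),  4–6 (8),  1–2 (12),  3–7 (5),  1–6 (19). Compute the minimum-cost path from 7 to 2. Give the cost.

25

A few of the 7→2 routes:
7→6→1→2: 12 + 19 + 12 = 43
7→6→2: 12 + 13 = 25
7→4→1→2: 19 + 15 + 12 = 46
7→4→6→2: 19 + 8 + 13 = 40
The minimum is 25.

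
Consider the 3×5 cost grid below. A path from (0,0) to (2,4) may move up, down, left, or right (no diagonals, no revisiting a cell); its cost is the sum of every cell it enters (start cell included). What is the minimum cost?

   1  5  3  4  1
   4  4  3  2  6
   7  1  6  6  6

26

Cheapest: r0c0 r0c1 r0c2 r0c3 r0c4 r1c4 r2c4
  1 + 5 + 3 + 4 + 1 + 6 + 6 = 26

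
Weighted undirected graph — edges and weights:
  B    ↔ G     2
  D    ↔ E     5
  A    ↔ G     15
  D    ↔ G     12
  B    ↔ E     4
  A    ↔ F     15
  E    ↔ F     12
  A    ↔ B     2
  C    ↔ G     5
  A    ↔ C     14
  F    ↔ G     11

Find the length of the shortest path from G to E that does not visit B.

Checking several routes:
G→F→E: 11 + 12 = 23
G→A→F→E: 15 + 15 + 12 = 42
G→D→E: 12 + 5 = 17
Best route has total 17.

17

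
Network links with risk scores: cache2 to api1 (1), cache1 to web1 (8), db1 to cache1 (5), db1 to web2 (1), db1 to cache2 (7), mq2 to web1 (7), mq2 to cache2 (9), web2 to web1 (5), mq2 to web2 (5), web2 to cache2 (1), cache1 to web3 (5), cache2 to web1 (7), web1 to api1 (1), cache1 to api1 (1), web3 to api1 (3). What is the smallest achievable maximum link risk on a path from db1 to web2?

Comparing a few candidate routes:
db1 → cache1 → api1 → web1 → web2: max(5, 1, 1, 5) = 5
db1 → cache1 → api1 → cache2 → web2: max(5, 1, 1, 1) = 5
db1 → web2: max(1) = 1
The minimum achievable maximum is 1.

1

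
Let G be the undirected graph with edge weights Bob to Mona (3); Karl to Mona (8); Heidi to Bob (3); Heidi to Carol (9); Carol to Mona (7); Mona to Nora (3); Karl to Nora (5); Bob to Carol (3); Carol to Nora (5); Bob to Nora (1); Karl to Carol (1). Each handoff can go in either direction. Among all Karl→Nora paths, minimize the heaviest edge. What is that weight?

3

Comparing a few candidate routes:
Karl → Nora: max(5) = 5
Karl → Carol → Bob → Nora: max(1, 3, 1) = 3
Karl → Carol → Nora: max(1, 5) = 5
Karl → Carol → Mona → Nora: max(1, 7, 3) = 7
Karl → Carol → Mona → Bob → Nora: max(1, 7, 3, 1) = 7
Karl → Carol → Bob → Mona → Nora: max(1, 3, 3, 3) = 3
The minimum achievable maximum is 3.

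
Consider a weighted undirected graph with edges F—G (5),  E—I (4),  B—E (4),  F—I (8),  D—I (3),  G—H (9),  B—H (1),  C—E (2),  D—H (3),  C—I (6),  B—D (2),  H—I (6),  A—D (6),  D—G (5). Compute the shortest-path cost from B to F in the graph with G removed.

Comparing a few candidate routes:
B → D → I → F: 2 + 3 + 8 = 13
B → H → I → F: 1 + 6 + 8 = 15
B → H → D → I → F: 1 + 3 + 3 + 8 = 15
B → E → I → F: 4 + 4 + 8 = 16
The minimum is 13.

13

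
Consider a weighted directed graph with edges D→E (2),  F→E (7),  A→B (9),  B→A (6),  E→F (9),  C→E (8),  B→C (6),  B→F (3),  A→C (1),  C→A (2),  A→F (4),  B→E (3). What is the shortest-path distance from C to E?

Routes from C to E:
C - A - F - E: 2 + 4 + 7 = 13
C - A - B - F - E: 2 + 9 + 3 + 7 = 21
C - A - B - E: 2 + 9 + 3 = 14
C - E: 8
The minimum is 8.

8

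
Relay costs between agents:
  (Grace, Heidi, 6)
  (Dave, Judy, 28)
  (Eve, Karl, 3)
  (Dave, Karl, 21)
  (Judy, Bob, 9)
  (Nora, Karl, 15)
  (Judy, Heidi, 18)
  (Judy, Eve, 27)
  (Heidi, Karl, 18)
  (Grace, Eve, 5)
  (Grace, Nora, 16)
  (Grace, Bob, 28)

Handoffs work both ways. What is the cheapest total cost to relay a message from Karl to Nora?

Checking several routes:
Karl→Heidi→Judy→Eve→Grace→Nora: 18 + 18 + 27 + 5 + 16 = 84
Karl→Eve→Grace→Nora: 3 + 5 + 16 = 24
Karl→Heidi→Grace→Nora: 18 + 6 + 16 = 40
Karl→Eve→Judy→Heidi→Grace→Nora: 3 + 27 + 18 + 6 + 16 = 70
Karl→Nora: 15
Karl→Eve→Judy→Bob→Grace→Nora: 3 + 27 + 9 + 28 + 16 = 83
Best route has total 15.

15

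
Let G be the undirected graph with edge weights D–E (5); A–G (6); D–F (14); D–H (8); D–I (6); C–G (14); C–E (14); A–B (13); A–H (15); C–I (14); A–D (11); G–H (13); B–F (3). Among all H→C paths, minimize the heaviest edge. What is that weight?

A few of the H→C routes:
H → D → A → G → C: max(8, 11, 6, 14) = 14
H → D → E → C: max(8, 5, 14) = 14
H → D → I → C: max(8, 6, 14) = 14
H → D → F → B → A → G → C: max(8, 14, 3, 13, 6, 14) = 14
H → G → C: max(13, 14) = 14
Smallest bottleneck: 14.

14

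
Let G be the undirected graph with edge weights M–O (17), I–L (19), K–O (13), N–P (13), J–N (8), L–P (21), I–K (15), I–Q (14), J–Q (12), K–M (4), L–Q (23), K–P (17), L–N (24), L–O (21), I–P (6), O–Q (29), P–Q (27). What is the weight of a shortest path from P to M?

21

Some routes from P to M:
P→K→O→M: 17 + 13 + 17 = 47
P→K→M: 17 + 4 = 21
P→I→K→M: 6 + 15 + 4 = 25
The minimum is 21.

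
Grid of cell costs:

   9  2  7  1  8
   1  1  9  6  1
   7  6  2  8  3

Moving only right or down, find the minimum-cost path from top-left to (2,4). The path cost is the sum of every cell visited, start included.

Best path: (0,0) -> (0,1) -> (0,2) -> (0,3) -> (1,3) -> (1,4) -> (2,4)
Cost: 9 + 2 + 7 + 1 + 6 + 1 + 3 = 29
(Top row then right column would cost 31.)

29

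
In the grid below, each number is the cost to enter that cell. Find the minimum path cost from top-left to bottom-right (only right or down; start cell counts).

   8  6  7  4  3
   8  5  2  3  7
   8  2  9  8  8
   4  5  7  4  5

One optimal route is [0,0]→[0,1]→[1,1]→[1,2]→[1,3]→[2,3]→[3,3]→[3,4].
Its cost is 8 + 6 + 5 + 2 + 3 + 8 + 4 + 5 = 41.
(Top row then right column would cost 48.)

41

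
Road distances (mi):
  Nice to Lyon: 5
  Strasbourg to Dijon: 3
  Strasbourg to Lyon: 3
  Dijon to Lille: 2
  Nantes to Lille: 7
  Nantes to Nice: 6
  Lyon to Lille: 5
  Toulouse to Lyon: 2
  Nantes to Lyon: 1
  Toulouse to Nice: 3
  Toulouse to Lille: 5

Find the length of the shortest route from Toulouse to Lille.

Some routes from Toulouse to Lille:
Toulouse -> Lille: 5
Toulouse -> Lyon -> Lille: 2 + 5 = 7
Toulouse -> Lyon -> Strasbourg -> Dijon -> Lille: 2 + 3 + 3 + 2 = 10
Best route has total 5 mi.

5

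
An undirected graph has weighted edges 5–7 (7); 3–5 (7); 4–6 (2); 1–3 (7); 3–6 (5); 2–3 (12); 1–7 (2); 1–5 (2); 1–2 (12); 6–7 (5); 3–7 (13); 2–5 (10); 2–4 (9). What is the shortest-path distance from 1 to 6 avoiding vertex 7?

12

Checking several routes:
1-5-2-4-6: 2 + 10 + 9 + 2 = 23
1-2-4-6: 12 + 9 + 2 = 23
1-5-3-6: 2 + 7 + 5 = 14
1-3-6: 7 + 5 = 12
The minimum is 12.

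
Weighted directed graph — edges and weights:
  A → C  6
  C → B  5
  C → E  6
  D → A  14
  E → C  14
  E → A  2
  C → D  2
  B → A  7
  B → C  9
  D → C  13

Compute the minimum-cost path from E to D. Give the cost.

Paths from E to D:
E→A→C→D: 2 + 6 + 2 = 10
E→C→D: 14 + 2 = 16
Shortest: 10.

10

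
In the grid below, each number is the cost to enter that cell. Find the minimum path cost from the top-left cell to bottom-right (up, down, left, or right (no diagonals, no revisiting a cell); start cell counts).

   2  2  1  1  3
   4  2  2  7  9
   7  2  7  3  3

19

Best path: (0,0)→(0,1)→(0,2)→(0,3)→(1,3)→(2,3)→(2,4)
Cost: 2 + 2 + 1 + 1 + 7 + 3 + 3 = 19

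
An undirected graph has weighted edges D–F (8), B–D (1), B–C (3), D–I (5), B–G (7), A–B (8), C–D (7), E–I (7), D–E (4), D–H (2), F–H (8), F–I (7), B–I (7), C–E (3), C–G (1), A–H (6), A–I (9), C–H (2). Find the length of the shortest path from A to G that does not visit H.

A few of the A→G routes:
A → B → G: 8 + 7 = 15
A → B → C → G: 8 + 3 + 1 = 12
A → B → D → C → G: 8 + 1 + 7 + 1 = 17
The minimum is 12.

12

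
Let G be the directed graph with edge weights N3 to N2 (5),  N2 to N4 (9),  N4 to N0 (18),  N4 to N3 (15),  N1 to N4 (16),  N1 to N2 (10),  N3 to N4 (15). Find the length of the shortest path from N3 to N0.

Routes from N3 to N0:
N3→N4→N0: 15 + 18 = 33
N3→N2→N4→N0: 5 + 9 + 18 = 32
Best route has total 32.

32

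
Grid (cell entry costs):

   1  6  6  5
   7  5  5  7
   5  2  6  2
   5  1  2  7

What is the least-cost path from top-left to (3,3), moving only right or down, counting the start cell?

Cheapest: [0,0] [0,1] [1,1] [2,1] [3,1] [3,2] [3,3]
  1 + 6 + 5 + 2 + 1 + 2 + 7 = 24

24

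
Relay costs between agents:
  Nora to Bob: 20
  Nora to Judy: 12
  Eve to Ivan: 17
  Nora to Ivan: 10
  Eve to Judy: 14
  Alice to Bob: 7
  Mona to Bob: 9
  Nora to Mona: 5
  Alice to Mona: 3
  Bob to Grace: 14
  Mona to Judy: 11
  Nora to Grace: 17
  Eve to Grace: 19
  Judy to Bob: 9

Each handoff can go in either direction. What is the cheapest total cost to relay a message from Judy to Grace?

23

Comparing a few candidate routes:
Judy -> Mona -> Nora -> Grace: 11 + 5 + 17 = 33
Judy -> Nora -> Grace: 12 + 17 = 29
Judy -> Bob -> Grace: 9 + 14 = 23
Best route has total 23.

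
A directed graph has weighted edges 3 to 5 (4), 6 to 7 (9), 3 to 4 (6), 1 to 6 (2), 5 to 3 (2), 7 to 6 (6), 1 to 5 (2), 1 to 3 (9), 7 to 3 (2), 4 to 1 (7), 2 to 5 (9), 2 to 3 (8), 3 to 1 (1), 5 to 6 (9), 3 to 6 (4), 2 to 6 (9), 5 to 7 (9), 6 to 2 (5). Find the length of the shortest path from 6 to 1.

Comparing a few candidate routes:
6 -> 7 -> 3 -> 4 -> 1: 9 + 2 + 6 + 7 = 24
6 -> 7 -> 3 -> 1: 9 + 2 + 1 = 12
6 -> 2 -> 3 -> 1: 5 + 8 + 1 = 14
6 -> 2 -> 5 -> 3 -> 1: 5 + 9 + 2 + 1 = 17
6 -> 2 -> 3 -> 4 -> 1: 5 + 8 + 6 + 7 = 26
Shortest: 12.

12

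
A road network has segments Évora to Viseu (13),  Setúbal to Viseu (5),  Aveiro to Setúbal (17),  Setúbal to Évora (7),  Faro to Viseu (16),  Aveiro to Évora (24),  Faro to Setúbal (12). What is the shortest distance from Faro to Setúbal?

12

A few of the Faro→Setúbal routes:
Faro-Setúbal: 12
Faro-Viseu-Évora-Setúbal: 16 + 13 + 7 = 36
Faro-Viseu-Setúbal: 16 + 5 = 21
Best route has total 12 km.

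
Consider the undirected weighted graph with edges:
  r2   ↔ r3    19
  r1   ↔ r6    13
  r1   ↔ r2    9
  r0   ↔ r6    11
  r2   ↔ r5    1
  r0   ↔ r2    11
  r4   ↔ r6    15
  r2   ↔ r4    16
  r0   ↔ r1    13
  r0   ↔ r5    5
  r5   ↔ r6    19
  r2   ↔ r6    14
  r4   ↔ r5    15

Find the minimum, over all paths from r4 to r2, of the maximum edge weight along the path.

A few of the r4→r2 routes:
r4 - r5 - r0 - r1 - r6 - r2: max(15, 5, 13, 13, 14) = 15
r4 - r5 - r0 - r6 - r2: max(15, 5, 11, 14) = 15
r4 - r5 - r2: max(15, 1) = 15
r4 - r5 - r0 - r6 - r1 - r2: max(15, 5, 11, 13, 9) = 15
r4 - r5 - r0 - r2: max(15, 5, 11) = 15
r4 - r5 - r0 - r1 - r2: max(15, 5, 13, 9) = 15
Best route has worst link 15.

15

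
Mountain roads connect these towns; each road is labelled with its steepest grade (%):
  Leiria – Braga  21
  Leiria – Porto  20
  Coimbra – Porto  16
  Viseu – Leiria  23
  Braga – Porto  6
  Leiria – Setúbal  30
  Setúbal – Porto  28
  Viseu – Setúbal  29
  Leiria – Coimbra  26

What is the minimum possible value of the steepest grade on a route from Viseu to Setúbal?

A few of the Viseu→Setúbal routes:
Viseu -> Leiria -> Porto -> Setúbal: max(23, 20, 28) = 28
Viseu -> Leiria -> Braga -> Porto -> Setúbal: max(23, 21, 6, 28) = 28
Viseu -> Leiria -> Coimbra -> Porto -> Setúbal: max(23, 26, 16, 28) = 28
The minimum achievable maximum is 28%.

28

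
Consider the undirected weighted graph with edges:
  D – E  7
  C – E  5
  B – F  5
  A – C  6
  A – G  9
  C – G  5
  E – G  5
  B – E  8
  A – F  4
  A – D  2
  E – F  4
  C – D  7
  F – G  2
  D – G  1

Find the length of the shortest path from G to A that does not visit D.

A few of the G→A routes:
G-F-A: 2 + 4 = 6
G-E-F-A: 5 + 4 + 4 = 13
G-C-A: 5 + 6 = 11
G-A: 9
Shortest: 6.

6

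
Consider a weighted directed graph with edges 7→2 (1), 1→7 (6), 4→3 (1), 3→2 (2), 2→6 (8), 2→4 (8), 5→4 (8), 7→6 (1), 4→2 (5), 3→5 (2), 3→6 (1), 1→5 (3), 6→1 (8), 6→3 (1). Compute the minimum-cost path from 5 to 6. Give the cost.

10

Routes from 5 to 6:
5 → 4 → 3 → 6: 8 + 1 + 1 = 10
5 → 4 → 3 → 2 → 6: 8 + 1 + 2 + 8 = 19
5 → 4 → 2 → 6: 8 + 5 + 8 = 21
Best route has total 10.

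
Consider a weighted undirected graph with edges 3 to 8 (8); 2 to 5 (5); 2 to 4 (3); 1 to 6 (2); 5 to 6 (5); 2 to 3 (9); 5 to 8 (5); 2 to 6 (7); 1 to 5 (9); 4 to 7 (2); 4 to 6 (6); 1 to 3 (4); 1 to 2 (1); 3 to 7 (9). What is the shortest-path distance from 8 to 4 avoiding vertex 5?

16

Some routes from 8 to 4 avoiding 5:
8 → 3 → 1 → 6 → 4: 8 + 4 + 2 + 6 = 20
8 → 3 → 1 → 2 → 4: 8 + 4 + 1 + 3 = 16
8 → 3 → 7 → 4: 8 + 9 + 2 = 19
Best route has total 16.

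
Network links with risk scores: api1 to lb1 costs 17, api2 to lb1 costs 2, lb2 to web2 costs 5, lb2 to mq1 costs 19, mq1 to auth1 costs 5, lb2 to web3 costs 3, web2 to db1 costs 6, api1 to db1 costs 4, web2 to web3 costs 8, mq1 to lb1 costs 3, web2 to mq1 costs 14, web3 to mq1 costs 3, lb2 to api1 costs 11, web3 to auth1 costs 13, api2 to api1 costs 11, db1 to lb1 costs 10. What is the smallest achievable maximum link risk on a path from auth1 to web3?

5

Comparing a few candidate routes:
auth1 -> mq1 -> lb1 -> db1 -> api1 -> lb2 -> web3: max(5, 3, 10, 4, 11, 3) = 11
auth1 -> mq1 -> lb1 -> db1 -> web2 -> web3: max(5, 3, 10, 6, 8) = 10
auth1 -> mq1 -> web3: max(5, 3) = 5
auth1 -> mq1 -> lb1 -> db1 -> web2 -> lb2 -> web3: max(5, 3, 10, 6, 5, 3) = 10
Best route has worst link 5.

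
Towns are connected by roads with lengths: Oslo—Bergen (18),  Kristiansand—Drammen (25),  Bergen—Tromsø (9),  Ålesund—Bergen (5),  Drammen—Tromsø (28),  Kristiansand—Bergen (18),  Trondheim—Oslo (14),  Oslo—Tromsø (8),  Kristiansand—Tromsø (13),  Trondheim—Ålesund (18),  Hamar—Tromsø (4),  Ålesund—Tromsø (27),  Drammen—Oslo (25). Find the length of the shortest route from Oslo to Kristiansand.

21

Checking several routes:
Oslo → Bergen → Kristiansand: 18 + 18 = 36
Oslo → Tromsø → Bergen → Kristiansand: 8 + 9 + 18 = 35
Oslo → Tromsø → Kristiansand: 8 + 13 = 21
Shortest: 21.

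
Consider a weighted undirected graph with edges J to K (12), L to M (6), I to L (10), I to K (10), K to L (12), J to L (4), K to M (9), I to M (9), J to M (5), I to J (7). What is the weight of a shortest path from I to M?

9

A few of the I→M routes:
I-L-M: 10 + 6 = 16
I-M: 9
I-L-J-M: 10 + 4 + 5 = 19
I-K-M: 10 + 9 = 19
I-J-M: 7 + 5 = 12
I-J-L-M: 7 + 4 + 6 = 17
Shortest: 9.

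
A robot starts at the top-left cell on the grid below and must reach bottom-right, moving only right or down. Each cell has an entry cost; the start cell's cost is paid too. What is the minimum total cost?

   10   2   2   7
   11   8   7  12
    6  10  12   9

42

Path (0,0) -> (0,1) -> (0,2) -> (0,3) -> (1,3) -> (2,3): 10 + 2 + 2 + 7 + 12 + 9 = 42.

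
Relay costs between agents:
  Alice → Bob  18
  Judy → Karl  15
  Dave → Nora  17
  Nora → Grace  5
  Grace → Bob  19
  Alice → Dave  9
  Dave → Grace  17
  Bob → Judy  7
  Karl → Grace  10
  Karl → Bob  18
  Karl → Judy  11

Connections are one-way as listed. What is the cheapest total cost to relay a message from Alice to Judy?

25

Paths from Alice to Judy:
Alice→Dave→Grace→Bob→Judy: 9 + 17 + 19 + 7 = 52
Alice→Dave→Nora→Grace→Bob→Judy: 9 + 17 + 5 + 19 + 7 = 57
Alice→Bob→Judy: 18 + 7 = 25
The minimum is 25.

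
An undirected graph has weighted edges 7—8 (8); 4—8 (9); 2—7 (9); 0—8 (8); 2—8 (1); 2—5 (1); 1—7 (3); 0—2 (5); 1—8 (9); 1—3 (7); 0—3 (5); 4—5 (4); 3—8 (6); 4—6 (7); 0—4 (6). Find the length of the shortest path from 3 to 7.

10

Some routes from 3 to 7:
3 → 0 → 2 → 8 → 7: 5 + 5 + 1 + 8 = 19
3 → 1 → 7: 7 + 3 = 10
3 → 8 → 2 → 7: 6 + 1 + 9 = 16
3 → 8 → 7: 6 + 8 = 14
3 → 0 → 2 → 7: 5 + 5 + 9 = 19
3 → 8 → 1 → 7: 6 + 9 + 3 = 18
Shortest: 10.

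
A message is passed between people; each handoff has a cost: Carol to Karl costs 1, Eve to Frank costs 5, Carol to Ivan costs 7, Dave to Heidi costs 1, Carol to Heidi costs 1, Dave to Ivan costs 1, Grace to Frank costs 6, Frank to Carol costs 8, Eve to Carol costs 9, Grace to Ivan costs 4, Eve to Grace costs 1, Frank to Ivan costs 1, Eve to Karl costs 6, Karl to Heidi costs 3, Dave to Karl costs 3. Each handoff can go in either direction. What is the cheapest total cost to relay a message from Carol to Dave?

2

Some routes from Carol to Dave:
Carol-Karl-Dave: 1 + 3 = 4
Carol-Karl-Heidi-Dave: 1 + 3 + 1 = 5
Carol-Ivan-Dave: 7 + 1 = 8
Carol-Heidi-Karl-Dave: 1 + 3 + 3 = 7
Carol-Heidi-Dave: 1 + 1 = 2
Carol-Frank-Ivan-Dave: 8 + 1 + 1 = 10
The minimum is 2.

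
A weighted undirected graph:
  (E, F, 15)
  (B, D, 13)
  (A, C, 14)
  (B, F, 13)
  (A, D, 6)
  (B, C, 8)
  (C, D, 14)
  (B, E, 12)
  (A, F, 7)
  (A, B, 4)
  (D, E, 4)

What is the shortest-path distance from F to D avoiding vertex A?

19

Routes from F to D avoiding A:
F - E - B - C - D: 15 + 12 + 8 + 14 = 49
F - E - B - D: 15 + 12 + 13 = 40
F - E - D: 15 + 4 = 19
F - B - E - D: 13 + 12 + 4 = 29
F - B - D: 13 + 13 = 26
F - B - C - D: 13 + 8 + 14 = 35
Shortest: 19.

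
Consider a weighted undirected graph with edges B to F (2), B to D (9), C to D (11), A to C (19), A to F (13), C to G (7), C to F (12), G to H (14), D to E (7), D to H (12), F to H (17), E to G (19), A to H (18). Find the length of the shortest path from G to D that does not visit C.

26

Routes from G to D avoiding C:
G -> H -> D: 14 + 12 = 26
G -> H -> F -> B -> D: 14 + 17 + 2 + 9 = 42
G -> H -> A -> F -> B -> D: 14 + 18 + 13 + 2 + 9 = 56
G -> E -> D: 19 + 7 = 26
The minimum is 26.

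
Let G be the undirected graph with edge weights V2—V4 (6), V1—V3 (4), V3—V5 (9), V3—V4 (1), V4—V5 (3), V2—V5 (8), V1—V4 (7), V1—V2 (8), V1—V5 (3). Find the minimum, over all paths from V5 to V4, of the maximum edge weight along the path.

Checking several routes:
V5 - V1 - V3 - V4: max(3, 4, 1) = 4
V5 - V2 - V1 - V4: max(8, 8, 7) = 8
V5 - V4: max(3) = 3
V5 - V2 - V1 - V3 - V4: max(8, 8, 4, 1) = 8
V5 - V1 - V4: max(3, 7) = 7
The minimum achievable maximum is 3.

3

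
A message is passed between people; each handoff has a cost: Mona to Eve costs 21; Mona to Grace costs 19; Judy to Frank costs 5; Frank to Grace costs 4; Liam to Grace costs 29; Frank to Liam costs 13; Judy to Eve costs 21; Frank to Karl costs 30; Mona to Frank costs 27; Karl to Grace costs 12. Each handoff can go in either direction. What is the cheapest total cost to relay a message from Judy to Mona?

28

Checking several routes:
Judy - Frank - Mona: 5 + 27 = 32
Judy - Frank - Grace - Mona: 5 + 4 + 19 = 28
Judy - Eve - Mona: 21 + 21 = 42
The minimum is 28.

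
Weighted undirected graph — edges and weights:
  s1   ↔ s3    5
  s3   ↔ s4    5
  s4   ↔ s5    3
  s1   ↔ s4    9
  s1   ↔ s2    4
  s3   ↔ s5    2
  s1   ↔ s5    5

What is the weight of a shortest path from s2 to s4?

12

Some routes from s2 to s4:
s2→s1→s5→s4: 4 + 5 + 3 = 12
s2→s1→s3→s4: 4 + 5 + 5 = 14
s2→s1→s4: 4 + 9 = 13
s2→s1→s3→s5→s4: 4 + 5 + 2 + 3 = 14
The minimum is 12.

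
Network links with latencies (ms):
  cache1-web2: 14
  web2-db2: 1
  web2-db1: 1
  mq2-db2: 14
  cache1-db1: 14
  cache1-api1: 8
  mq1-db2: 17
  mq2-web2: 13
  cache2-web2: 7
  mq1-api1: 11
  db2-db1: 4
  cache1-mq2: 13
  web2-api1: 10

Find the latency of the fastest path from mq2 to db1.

Checking several routes:
mq2→cache1→db1: 13 + 14 = 27
mq2→web2→db2→db1: 13 + 1 + 4 = 18
mq2→db2→web2→db1: 14 + 1 + 1 = 16
mq2→db2→db1: 14 + 4 = 18
mq2→web2→db1: 13 + 1 = 14
The minimum is 14 ms.

14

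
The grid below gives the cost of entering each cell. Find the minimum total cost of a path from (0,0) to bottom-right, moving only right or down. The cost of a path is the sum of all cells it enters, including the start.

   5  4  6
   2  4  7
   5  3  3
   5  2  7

23

Path (0,0) -> (1,0) -> (1,1) -> (2,1) -> (3,1) -> (3,2): 5 + 2 + 4 + 3 + 2 + 7 = 23.
(Top row then right column would cost 32.)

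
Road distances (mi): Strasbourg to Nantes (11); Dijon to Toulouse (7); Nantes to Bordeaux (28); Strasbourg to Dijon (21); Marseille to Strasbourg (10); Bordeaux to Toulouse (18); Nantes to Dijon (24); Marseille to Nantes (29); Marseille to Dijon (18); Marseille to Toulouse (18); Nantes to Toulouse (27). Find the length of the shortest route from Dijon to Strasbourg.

Some routes from Dijon to Strasbourg:
Dijon-Marseille-Strasbourg: 18 + 10 = 28
Dijon-Strasbourg: 21
Dijon-Nantes-Strasbourg: 24 + 11 = 35
Shortest: 21 mi.

21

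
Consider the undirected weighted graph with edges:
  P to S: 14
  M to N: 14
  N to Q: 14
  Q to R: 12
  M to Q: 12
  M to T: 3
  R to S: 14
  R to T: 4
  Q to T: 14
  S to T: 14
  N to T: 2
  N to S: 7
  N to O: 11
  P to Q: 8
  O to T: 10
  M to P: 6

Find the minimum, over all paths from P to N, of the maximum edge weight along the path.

6

Checking several routes:
P→M→Q→R→T→N: max(6, 12, 12, 4, 2) = 12
P→M→Q→R→T→O→N: max(6, 12, 12, 4, 10, 11) = 12
P→M→T→O→N: max(6, 3, 10, 11) = 11
P→Q→M→T→O→N: max(8, 12, 3, 10, 11) = 12
P→M→T→N: max(6, 3, 2) = 6
The minimum achievable maximum is 6.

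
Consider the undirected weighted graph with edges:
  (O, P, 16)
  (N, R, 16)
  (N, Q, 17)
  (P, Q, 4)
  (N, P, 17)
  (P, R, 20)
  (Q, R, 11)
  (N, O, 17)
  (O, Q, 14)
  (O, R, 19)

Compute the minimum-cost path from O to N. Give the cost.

17

A few of the O→N routes:
O - P - Q - N: 16 + 4 + 17 = 37
O - Q - P - N: 14 + 4 + 17 = 35
O - P - N: 16 + 17 = 33
O - N: 17
O - Q - N: 14 + 17 = 31
O - R - N: 19 + 16 = 35
Best route has total 17.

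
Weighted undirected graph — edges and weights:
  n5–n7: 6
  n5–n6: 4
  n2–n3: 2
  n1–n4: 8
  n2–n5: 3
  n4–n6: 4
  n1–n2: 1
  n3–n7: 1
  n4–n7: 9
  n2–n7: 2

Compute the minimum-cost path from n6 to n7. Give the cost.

Checking several routes:
n6→n5→n7: 4 + 6 = 10
n6→n4→n7: 4 + 9 = 13
n6→n5→n2→n3→n7: 4 + 3 + 2 + 1 = 10
n6→n5→n2→n7: 4 + 3 + 2 = 9
The minimum is 9.

9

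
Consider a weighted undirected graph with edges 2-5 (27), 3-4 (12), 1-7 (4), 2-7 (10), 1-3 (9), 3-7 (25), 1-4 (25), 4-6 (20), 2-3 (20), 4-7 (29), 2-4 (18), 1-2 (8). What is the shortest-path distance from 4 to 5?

45

Checking several routes:
4→1→2→5: 25 + 8 + 27 = 60
4→3→1→2→5: 12 + 9 + 8 + 27 = 56
4→3→2→5: 12 + 20 + 27 = 59
4→2→5: 18 + 27 = 45
Best route has total 45.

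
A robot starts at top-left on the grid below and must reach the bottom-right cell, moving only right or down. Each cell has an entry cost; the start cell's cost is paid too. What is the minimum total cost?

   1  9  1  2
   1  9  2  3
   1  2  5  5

15

Best path: [0,0] -> [1,0] -> [2,0] -> [2,1] -> [2,2] -> [2,3]
Cost: 1 + 1 + 1 + 2 + 5 + 5 = 15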